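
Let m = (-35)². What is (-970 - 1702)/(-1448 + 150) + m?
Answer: 796361/649 ≈ 1227.1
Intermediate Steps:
m = 1225
(-970 - 1702)/(-1448 + 150) + m = (-970 - 1702)/(-1448 + 150) + 1225 = -2672/(-1298) + 1225 = -2672*(-1/1298) + 1225 = 1336/649 + 1225 = 796361/649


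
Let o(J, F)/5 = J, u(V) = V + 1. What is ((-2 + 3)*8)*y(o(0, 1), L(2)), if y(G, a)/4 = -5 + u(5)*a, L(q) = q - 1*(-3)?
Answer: 800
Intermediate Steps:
L(q) = 3 + q (L(q) = q + 3 = 3 + q)
u(V) = 1 + V
o(J, F) = 5*J
y(G, a) = -20 + 24*a (y(G, a) = 4*(-5 + (1 + 5)*a) = 4*(-5 + 6*a) = -20 + 24*a)
((-2 + 3)*8)*y(o(0, 1), L(2)) = ((-2 + 3)*8)*(-20 + 24*(3 + 2)) = (1*8)*(-20 + 24*5) = 8*(-20 + 120) = 8*100 = 800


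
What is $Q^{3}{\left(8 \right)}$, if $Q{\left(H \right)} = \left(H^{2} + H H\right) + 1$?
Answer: $2146689$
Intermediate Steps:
$Q{\left(H \right)} = 1 + 2 H^{2}$ ($Q{\left(H \right)} = \left(H^{2} + H^{2}\right) + 1 = 2 H^{2} + 1 = 1 + 2 H^{2}$)
$Q^{3}{\left(8 \right)} = \left(1 + 2 \cdot 8^{2}\right)^{3} = \left(1 + 2 \cdot 64\right)^{3} = \left(1 + 128\right)^{3} = 129^{3} = 2146689$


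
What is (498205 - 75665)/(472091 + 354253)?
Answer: 105635/206586 ≈ 0.51134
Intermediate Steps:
(498205 - 75665)/(472091 + 354253) = 422540/826344 = 422540*(1/826344) = 105635/206586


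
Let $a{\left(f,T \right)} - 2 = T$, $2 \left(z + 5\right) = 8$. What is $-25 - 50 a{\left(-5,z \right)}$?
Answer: $-75$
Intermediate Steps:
$z = -1$ ($z = -5 + \frac{1}{2} \cdot 8 = -5 + 4 = -1$)
$a{\left(f,T \right)} = 2 + T$
$-25 - 50 a{\left(-5,z \right)} = -25 - 50 \left(2 - 1\right) = -25 - 50 = -75$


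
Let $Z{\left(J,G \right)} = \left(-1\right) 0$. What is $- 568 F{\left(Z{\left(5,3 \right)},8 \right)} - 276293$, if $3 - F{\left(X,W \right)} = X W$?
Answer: $-277997$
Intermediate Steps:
$Z{\left(J,G \right)} = 0$
$F{\left(X,W \right)} = 3 - W X$ ($F{\left(X,W \right)} = 3 - X W = 3 - W X$)
$- 568 F{\left(Z{\left(5,3 \right)},8 \right)} - 276293 = - 568 \left(3 - 8 \cdot 0\right) - 276293 = - 568 \left(3 + 0\right) - 276293 = \left(-568\right) 3 - 276293 = -1704 - 276293 = -277997$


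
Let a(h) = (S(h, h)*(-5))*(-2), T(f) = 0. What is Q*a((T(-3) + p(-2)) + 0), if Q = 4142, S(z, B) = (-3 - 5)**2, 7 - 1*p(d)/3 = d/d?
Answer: 2650880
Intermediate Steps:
p(d) = 18 (p(d) = 21 - 3*d/d = 21 - 3*1 = 21 - 3 = 18)
S(z, B) = 64 (S(z, B) = (-8)**2 = 64)
a(h) = 640 (a(h) = (64*(-5))*(-2) = -320*(-2) = 640)
Q*a((T(-3) + p(-2)) + 0) = 4142*640 = 2650880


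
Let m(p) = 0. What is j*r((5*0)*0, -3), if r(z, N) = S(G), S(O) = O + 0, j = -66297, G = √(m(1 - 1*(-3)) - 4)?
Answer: -132594*I ≈ -1.3259e+5*I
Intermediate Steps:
G = 2*I (G = √(0 - 4) = √(-4) = 2*I ≈ 2.0*I)
S(O) = O
r(z, N) = 2*I
j*r((5*0)*0, -3) = -132594*I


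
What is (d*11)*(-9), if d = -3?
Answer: 297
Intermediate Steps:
(d*11)*(-9) = -3*11*(-9) = -33*(-9) = 297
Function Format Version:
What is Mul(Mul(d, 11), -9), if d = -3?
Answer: 297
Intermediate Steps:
Mul(Mul(d, 11), -9) = Mul(Mul(-3, 11), -9) = Mul(-33, -9) = 297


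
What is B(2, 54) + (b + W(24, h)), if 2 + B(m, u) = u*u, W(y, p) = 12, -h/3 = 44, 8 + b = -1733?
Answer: 1185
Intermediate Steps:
b = -1741 (b = -8 - 1733 = -1741)
h = -132 (h = -3*44 = -132)
B(m, u) = -2 + u**2 (B(m, u) = -2 + u*u = -2 + u**2)
B(2, 54) + (b + W(24, h)) = (-2 + 54**2) + (-1741 + 12) = (-2 + 2916) - 1729 = 2914 - 1729 = 1185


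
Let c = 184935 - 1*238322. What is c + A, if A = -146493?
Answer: -199880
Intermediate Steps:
c = -53387 (c = 184935 - 238322 = -53387)
c + A = -53387 - 146493 = -199880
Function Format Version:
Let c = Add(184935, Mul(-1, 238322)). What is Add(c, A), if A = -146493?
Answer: -199880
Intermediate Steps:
c = -53387 (c = Add(184935, -238322) = -53387)
Add(c, A) = Add(-53387, -146493) = -199880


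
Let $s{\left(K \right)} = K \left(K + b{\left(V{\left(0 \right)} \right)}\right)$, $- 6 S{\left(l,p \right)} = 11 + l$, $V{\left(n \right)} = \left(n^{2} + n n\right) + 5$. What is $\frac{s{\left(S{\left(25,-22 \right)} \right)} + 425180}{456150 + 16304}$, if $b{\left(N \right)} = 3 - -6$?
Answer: $\frac{212581}{236227} \approx 0.8999$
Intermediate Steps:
$V{\left(n \right)} = 5 + 2 n^{2}$ ($V{\left(n \right)} = \left(n^{2} + n^{2}\right) + 5 = 2 n^{2} + 5 = 5 + 2 n^{2}$)
$S{\left(l,p \right)} = - \frac{11}{6} - \frac{l}{6}$ ($S{\left(l,p \right)} = - \frac{11 + l}{6} = - \frac{11}{6} - \frac{l}{6}$)
$b{\left(N \right)} = 9$ ($b{\left(N \right)} = 3 + 6 = 9$)
$s{\left(K \right)} = K \left(9 + K\right)$ ($s{\left(K \right)} = K \left(K + 9\right) = K \left(9 + K\right)$)
$\frac{s{\left(S{\left(25,-22 \right)} \right)} + 425180}{456150 + 16304} = \frac{\left(- \frac{11}{6} - \frac{25}{6}\right) \left(9 - 6\right) + 425180}{456150 + 16304} = \frac{\left(- \frac{11}{6} - \frac{25}{6}\right) \left(9 - 6\right) + 425180}{472454} = \left(- 6 \left(9 - 6\right) + 425180\right) \frac{1}{472454} = \left(\left(-6\right) 3 + 425180\right) \frac{1}{472454} = \left(-18 + 425180\right) \frac{1}{472454} = 425162 \cdot \frac{1}{472454} = \frac{212581}{236227}$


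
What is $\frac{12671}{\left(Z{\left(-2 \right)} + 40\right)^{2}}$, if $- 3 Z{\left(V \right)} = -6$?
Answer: $\frac{12671}{1764} \approx 7.1831$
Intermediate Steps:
$Z{\left(V \right)} = 2$ ($Z{\left(V \right)} = \left(- \frac{1}{3}\right) \left(-6\right) = 2$)
$\frac{12671}{\left(Z{\left(-2 \right)} + 40\right)^{2}} = \frac{12671}{\left(2 + 40\right)^{2}} = \frac{12671}{42^{2}} = \frac{12671}{1764}$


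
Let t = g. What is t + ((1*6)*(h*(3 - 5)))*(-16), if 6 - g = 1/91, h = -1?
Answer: -16927/91 ≈ -186.01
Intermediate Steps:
g = 545/91 (g = 6 - 1/91 = 545/91 ≈ 5.9890)
t = 545/91 ≈ 5.9890
t + ((1*6)*(h*(3 - 5)))*(-16) = 545/91 + ((1*6)*(-(3 - 5)))*(-16) = 545/91 + (6*(-1*(-2)))*(-16) = 545/91 + (6*2)*(-16) = 545/91 + 12*(-16) = 545/91 - 192 = -16927/91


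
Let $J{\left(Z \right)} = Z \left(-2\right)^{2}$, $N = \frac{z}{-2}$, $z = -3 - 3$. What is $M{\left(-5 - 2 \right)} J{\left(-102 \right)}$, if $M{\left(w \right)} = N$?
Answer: $-1224$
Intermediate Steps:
$z = -6$ ($z = -3 - 3 = -6$)
$N = 3$ ($N = - \frac{6}{-2} = \left(-6\right) \left(- \frac{1}{2}\right) = 3$)
$J{\left(Z \right)} = 4 Z$ ($J{\left(Z \right)} = Z 4 = 4 Z$)
$M{\left(w \right)} = 3$
$M{\left(-5 - 2 \right)} J{\left(-102 \right)} = 3 \cdot 4 \left(-102\right) = 3 \left(-408\right) = -1224$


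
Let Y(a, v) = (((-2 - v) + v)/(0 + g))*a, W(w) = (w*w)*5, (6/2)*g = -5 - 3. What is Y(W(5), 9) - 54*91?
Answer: -19281/4 ≈ -4820.3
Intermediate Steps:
g = -8/3 (g = (-5 - 3)/3 = (⅓)*(-8) = -8/3 ≈ -2.6667)
W(w) = 5*w² (W(w) = w²*5 = 5*w²)
Y(a, v) = 3*a/4 (Y(a, v) = (((-2 - v) + v)/(0 - 8/3))*a = (-2/(-8/3))*a = (-2*(-3/8))*a = 3*a/4)
Y(W(5), 9) - 54*91 = 3*(5*5²)/4 - 54*91 = 3*(5*25)/4 - 4914 = (¾)*125 - 4914 = 375/4 - 4914 = -19281/4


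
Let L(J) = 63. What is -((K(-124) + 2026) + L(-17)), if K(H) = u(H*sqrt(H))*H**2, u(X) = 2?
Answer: -32841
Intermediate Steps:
K(H) = 2*H**2
-((K(-124) + 2026) + L(-17)) = -((2*(-124)**2 + 2026) + 63) = -((2*15376 + 2026) + 63) = -((30752 + 2026) + 63) = -(32778 + 63) = -1*32841 = -32841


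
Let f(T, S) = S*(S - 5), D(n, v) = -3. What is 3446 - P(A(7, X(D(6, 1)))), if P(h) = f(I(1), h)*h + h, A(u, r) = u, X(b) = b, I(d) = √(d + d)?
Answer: 3341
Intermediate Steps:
I(d) = √2*√d (I(d) = √(2*d) = √2*√d)
f(T, S) = S*(-5 + S)
P(h) = h + h²*(-5 + h) (P(h) = (h*(-5 + h))*h + h = h²*(-5 + h) + h = h + h²*(-5 + h))
3446 - P(A(7, X(D(6, 1)))) = 3446 - 7*(1 + 7*(-5 + 7)) = 3446 - 7*(1 + 7*2) = 3446 - 7*(1 + 14) = 3446 - 7*15 = 3446 - 1*105 = 3446 - 105 = 3341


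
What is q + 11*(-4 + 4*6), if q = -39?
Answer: 181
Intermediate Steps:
q + 11*(-4 + 4*6) = -39 + 11*(-4 + 4*6) = -39 + 11*(-4 + 24) = -39 + 11*20 = -39 + 220 = 181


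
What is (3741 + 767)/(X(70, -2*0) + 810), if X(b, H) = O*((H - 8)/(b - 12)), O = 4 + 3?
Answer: 65366/11731 ≈ 5.5721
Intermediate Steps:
O = 7
X(b, H) = 7*(-8 + H)/(-12 + b) (X(b, H) = 7*((H - 8)/(b - 12)) = 7*((-8 + H)/(-12 + b)) = 7*(-8 + H)/(-12 + b))
(3741 + 767)/(X(70, -2*0) + 810) = (3741 + 767)/(7*(-8 - 2*0)/(-12 + 70) + 810) = 4508/(7*(-8 + 0)/58 + 810) = 4508/(7*(1/58)*(-8) + 810) = 4508/(-28/29 + 810) = 4508/(23462/29) = 4508*(29/23462) = 65366/11731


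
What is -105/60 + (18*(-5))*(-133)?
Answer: 47873/4 ≈ 11968.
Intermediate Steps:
-105/60 + (18*(-5))*(-133) = -105*1/60 - 90*(-133) = -7/4 + 11970 = 47873/4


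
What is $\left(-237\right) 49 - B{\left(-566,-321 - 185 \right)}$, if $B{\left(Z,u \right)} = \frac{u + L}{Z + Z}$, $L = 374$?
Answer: $- \frac{3286512}{283} \approx -11613.0$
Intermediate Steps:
$B{\left(Z,u \right)} = \frac{374 + u}{2 Z}$ ($B{\left(Z,u \right)} = \frac{u + 374}{Z + Z} = \frac{374 + u}{2 Z}$)
$\left(-237\right) 49 - B{\left(-566,-321 - 185 \right)} = \left(-237\right) 49 - \frac{374 - 506}{2 \left(-566\right)} = -11613 - \frac{1}{2} \left(- \frac{1}{566}\right) \left(374 - 506\right) = -11613 - \frac{1}{2} \left(- \frac{1}{566}\right) \left(-132\right) = -11613 - \frac{33}{283} = - \frac{3286512}{283}$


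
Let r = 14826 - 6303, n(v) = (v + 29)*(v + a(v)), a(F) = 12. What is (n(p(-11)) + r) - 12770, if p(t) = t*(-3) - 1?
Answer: -1563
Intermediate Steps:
p(t) = -1 - 3*t (p(t) = -3*t - 1 = -1 - 3*t)
n(v) = (12 + v)*(29 + v) (n(v) = (v + 29)*(v + 12) = (29 + v)*(12 + v) = (12 + v)*(29 + v))
r = 8523
(n(p(-11)) + r) - 12770 = ((348 + (-1 - 3*(-11))² + 41*(-1 - 3*(-11))) + 8523) - 12770 = ((348 + (-1 + 33)² + 41*(-1 + 33)) + 8523) - 12770 = ((348 + 32² + 41*32) + 8523) - 12770 = ((348 + 1024 + 1312) + 8523) - 12770 = (2684 + 8523) - 12770 = 11207 - 12770 = -1563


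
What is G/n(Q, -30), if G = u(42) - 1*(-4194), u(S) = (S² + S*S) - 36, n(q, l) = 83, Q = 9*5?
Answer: 7686/83 ≈ 92.602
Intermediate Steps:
Q = 45
u(S) = -36 + 2*S² (u(S) = (S² + S²) - 36 = 2*S² - 36 = -36 + 2*S²)
G = 7686 (G = (-36 + 2*42²) - 1*(-4194) = (-36 + 2*1764) + 4194 = (-36 + 3528) + 4194 = 3492 + 4194 = 7686)
G/n(Q, -30) = 7686/83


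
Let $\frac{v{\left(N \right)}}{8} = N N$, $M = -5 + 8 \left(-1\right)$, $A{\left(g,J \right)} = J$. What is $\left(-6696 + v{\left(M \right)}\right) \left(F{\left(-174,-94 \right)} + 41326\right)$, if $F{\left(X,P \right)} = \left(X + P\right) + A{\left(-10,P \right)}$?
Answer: $-218911616$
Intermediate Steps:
$F{\left(X,P \right)} = X + 2 P$ ($F{\left(X,P \right)} = \left(X + P\right) + P = \left(P + X\right) + P = X + 2 P$)
$M = -13$ ($M = -5 - 8 = -13$)
$v{\left(N \right)} = 8 N^{2}$ ($v{\left(N \right)} = 8 N N = 8 N^{2}$)
$\left(-6696 + v{\left(M \right)}\right) \left(F{\left(-174,-94 \right)} + 41326\right) = \left(-6696 + 8 \left(-13\right)^{2}\right) \left(\left(-174 + 2 \left(-94\right)\right) + 41326\right) = \left(-6696 + 8 \cdot 169\right) \left(\left(-174 - 188\right) + 41326\right) = \left(-6696 + 1352\right) \left(-362 + 41326\right) = \left(-5344\right) 40964 = -218911616$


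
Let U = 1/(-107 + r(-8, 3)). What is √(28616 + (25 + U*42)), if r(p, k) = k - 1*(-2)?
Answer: √8277130/17 ≈ 169.24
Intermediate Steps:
r(p, k) = 2 + k (r(p, k) = k + 2 = 2 + k)
U = -1/102 (U = 1/(-107 + (2 + 3)) = 1/(-107 + 5) = 1/(-102) = -1/102 ≈ -0.0098039)
√(28616 + (25 + U*42)) = √(28616 + (25 - 1/102*42)) = √(28616 + (25 - 7/17)) = √(28616 + 418/17) = √(486890/17) = √8277130/17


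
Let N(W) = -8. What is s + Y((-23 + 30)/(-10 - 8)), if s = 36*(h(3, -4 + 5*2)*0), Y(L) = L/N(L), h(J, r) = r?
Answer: 7/144 ≈ 0.048611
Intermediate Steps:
Y(L) = -L/8 (Y(L) = L/(-8) = L*(-⅛) = -L/8)
s = 0 (s = 36*((-4 + 5*2)*0) = 36*((-4 + 10)*0) = 36*(6*0) = 36*0 = 0)
s + Y((-23 + 30)/(-10 - 8)) = 0 - (-23 + 30)/(8*(-10 - 8)) = 0 - 7/(8*(-18)) = 0 - 7*(-1)/(8*18) = 0 - ⅛*(-7/18) = 0 + 7/144 = 7/144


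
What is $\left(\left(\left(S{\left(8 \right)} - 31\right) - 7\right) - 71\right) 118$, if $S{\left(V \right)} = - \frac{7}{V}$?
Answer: $- \frac{51861}{4} \approx -12965.0$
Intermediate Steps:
$\left(\left(\left(S{\left(8 \right)} - 31\right) - 7\right) - 71\right) 118 = \left(\left(\left(- \frac{7}{8} - 31\right) - 7\right) - 71\right) 118 = \left(\left(- \frac{255}{8} - 7\right) - 71\right) 118 = \left(- \frac{311}{8} - 71\right) 118 = \left(- \frac{879}{8}\right) 118 = - \frac{51861}{4}$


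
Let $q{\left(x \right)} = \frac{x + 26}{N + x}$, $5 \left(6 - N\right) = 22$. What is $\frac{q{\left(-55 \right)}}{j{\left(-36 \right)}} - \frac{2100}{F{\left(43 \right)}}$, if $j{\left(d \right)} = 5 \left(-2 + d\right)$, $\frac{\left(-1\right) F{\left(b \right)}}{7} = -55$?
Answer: $- \frac{609079}{111606} \approx -5.4574$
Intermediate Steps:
$N = \frac{8}{5}$ ($N = 6 - \frac{22}{5} = \frac{8}{5} \approx 1.6$)
$F{\left(b \right)} = 385$ ($F{\left(b \right)} = \left(-7\right) \left(-55\right) = 385$)
$j{\left(d \right)} = -10 + 5 d$
$q{\left(x \right)} = \frac{26 + x}{\frac{8}{5} + x}$ ($q{\left(x \right)} = \frac{x + 26}{\frac{8}{5} + x} = \frac{26 + x}{\frac{8}{5} + x}$)
$\frac{q{\left(-55 \right)}}{j{\left(-36 \right)}} - \frac{2100}{F{\left(43 \right)}} = \frac{5 \frac{1}{8 + 5 \left(-55\right)} \left(26 - 55\right)}{-10 + 5 \left(-36\right)} - \frac{2100}{385} = \frac{5 \frac{1}{8 - 275} \left(-29\right)}{-10 - 180} - \frac{60}{11} = \frac{5 \frac{1}{-267} \left(-29\right)}{-190} - \frac{60}{11} = 5 \left(- \frac{1}{267}\right) \left(-29\right) \left(- \frac{1}{190}\right) - \frac{60}{11} = \frac{145}{267} \left(- \frac{1}{190}\right) - \frac{60}{11} = - \frac{29}{10146} - \frac{60}{11} = - \frac{609079}{111606}$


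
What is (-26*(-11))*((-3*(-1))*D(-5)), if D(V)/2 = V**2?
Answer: 42900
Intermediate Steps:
D(V) = 2*V**2
(-26*(-11))*((-3*(-1))*D(-5)) = (-26*(-11))*((-3*(-1))*(2*(-5)**2)) = 286*(3*(2*25)) = 286*(3*50) = 286*150 = 42900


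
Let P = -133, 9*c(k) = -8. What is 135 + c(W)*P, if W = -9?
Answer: 2279/9 ≈ 253.22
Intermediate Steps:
c(k) = -8/9 (c(k) = (1/9)*(-8) = -8/9)
135 + c(W)*P = 135 - 8/9*(-133) = 135 + 1064/9 = 2279/9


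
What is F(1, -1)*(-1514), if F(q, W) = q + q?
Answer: -3028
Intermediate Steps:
F(q, W) = 2*q
F(1, -1)*(-1514) = (2*1)*(-1514) = 2*(-1514) = -3028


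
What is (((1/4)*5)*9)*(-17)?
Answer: -765/4 ≈ -191.25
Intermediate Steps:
(((1/4)*5)*9)*(-17) = ((5/4)*9)*(-17) = (45/4)*(-17) = -765/4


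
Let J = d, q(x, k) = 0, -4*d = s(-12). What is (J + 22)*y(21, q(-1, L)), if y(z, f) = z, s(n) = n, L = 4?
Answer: 525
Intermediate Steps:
d = 3 (d = -1/4*(-12) = 3)
J = 3
(J + 22)*y(21, q(-1, L)) = (3 + 22)*21 = 25*21 = 525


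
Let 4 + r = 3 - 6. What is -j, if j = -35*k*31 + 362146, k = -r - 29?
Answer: -386016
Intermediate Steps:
r = -7 (r = -4 + (3 - 6) = -4 - 3 = -7)
k = -22 (k = -1*(-7) - 29 = 7 - 29 = -22)
j = 386016 (j = -35*(-22)*31 + 362146 = 770*31 + 362146 = 23870 + 362146 = 386016)
-j = -1*386016 = -386016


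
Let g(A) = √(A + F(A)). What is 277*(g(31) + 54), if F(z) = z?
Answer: 14958 + 277*√62 ≈ 17139.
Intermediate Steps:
g(A) = √2*√A (g(A) = √(A + A) = √(2*A) = √2*√A)
277*(g(31) + 54) = 277*(√2*√31 + 54) = 277*(√62 + 54) = 277*(54 + √62) = 14958 + 277*√62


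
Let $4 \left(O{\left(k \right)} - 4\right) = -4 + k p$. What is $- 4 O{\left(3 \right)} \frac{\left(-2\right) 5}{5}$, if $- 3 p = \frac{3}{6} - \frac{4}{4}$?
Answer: $25$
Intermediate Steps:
$p = \frac{1}{6}$ ($p = - \frac{\frac{3}{6} - \frac{4}{4}}{3} = - \frac{3 \cdot \frac{1}{6} - 1}{3} = - \frac{\frac{1}{2} - 1}{3} = \left(- \frac{1}{3}\right) \left(- \frac{1}{2}\right) = \frac{1}{6} \approx 0.16667$)
$O{\left(k \right)} = 3 + \frac{k}{24}$ ($O{\left(k \right)} = 4 + \frac{-4 + k \frac{1}{6}}{4} = 4 + \frac{-4 + \frac{k}{6}}{4} = 4 + \left(-1 + \frac{k}{24}\right) = 3 + \frac{k}{24}$)
$- 4 O{\left(3 \right)} \frac{\left(-2\right) 5}{5} = - 4 \left(3 + \frac{1}{24} \cdot 3\right) \frac{\left(-2\right) 5}{5} = - 4 \left(3 + \frac{1}{8}\right) \left(\left(-10\right) \frac{1}{5}\right) = \left(-4\right) \frac{25}{8} \left(-2\right) = \left(- \frac{25}{2}\right) \left(-2\right) = 25$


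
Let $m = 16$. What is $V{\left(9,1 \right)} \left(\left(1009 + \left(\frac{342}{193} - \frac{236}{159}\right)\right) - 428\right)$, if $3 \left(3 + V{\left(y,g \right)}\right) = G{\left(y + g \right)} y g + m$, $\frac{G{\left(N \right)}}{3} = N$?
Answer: $\frac{4941119629}{92061} \approx 53672.0$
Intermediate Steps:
$G{\left(N \right)} = 3 N$
$V{\left(y,g \right)} = \frac{7}{3} + \frac{g y \left(3 g + 3 y\right)}{3}$ ($V{\left(y,g \right)} = -3 + \frac{3 \left(y + g\right) y g + 16}{3} = -3 + \frac{3 \left(g + y\right) y g + 16}{3} = -3 + \frac{\left(3 g + 3 y\right) y g + 16}{3} = -3 + \frac{y \left(3 g + 3 y\right) g + 16}{3} = -3 + \frac{g y \left(3 g + 3 y\right) + 16}{3} = -3 + \frac{16 + g y \left(3 g + 3 y\right)}{3} = -3 + \left(\frac{16}{3} + \frac{g y \left(3 g + 3 y\right)}{3}\right) = \frac{7}{3} + \frac{g y \left(3 g + 3 y\right)}{3}$)
$V{\left(9,1 \right)} \left(\left(1009 + \left(\frac{342}{193} - \frac{236}{159}\right)\right) - 428\right) = \left(\frac{7}{3} + 1 \cdot 9 \left(1 + 9\right)\right) \left(\left(1009 + \left(\frac{342}{193} - \frac{236}{159}\right)\right) - 428\right) = \left(\frac{7}{3} + 1 \cdot 9 \cdot 10\right) \left(\left(1009 + \left(342 \cdot \frac{1}{193} - \frac{236}{159}\right)\right) - 428\right) = \left(\frac{7}{3} + 90\right) \left(\left(1009 + \left(\frac{342}{193} - \frac{236}{159}\right)\right) - 428\right) = \frac{277 \left(\left(1009 + \frac{8830}{30687}\right) - 428\right)}{3} = \frac{277 \left(\frac{30972013}{30687} - 428\right)}{3} = \frac{277}{3} \cdot \frac{17837977}{30687} = \frac{4941119629}{92061}$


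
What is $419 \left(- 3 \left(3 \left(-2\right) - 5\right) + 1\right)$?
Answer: $14246$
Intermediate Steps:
$419 \left(- 3 \left(3 \left(-2\right) - 5\right) + 1\right) = 419 \left(- 3 \left(-6 - 5\right) + 1\right) = 419 \left(\left(-3\right) \left(-11\right) + 1\right) = 419 \left(33 + 1\right) = 419 \cdot 34 = 14246$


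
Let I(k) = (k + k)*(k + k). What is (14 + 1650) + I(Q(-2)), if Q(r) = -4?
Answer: 1728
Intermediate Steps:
I(k) = 4*k² (I(k) = (2*k)*(2*k) = 4*k²)
(14 + 1650) + I(Q(-2)) = (14 + 1650) + 4*(-4)² = 1664 + 4*16 = 1664 + 64 = 1728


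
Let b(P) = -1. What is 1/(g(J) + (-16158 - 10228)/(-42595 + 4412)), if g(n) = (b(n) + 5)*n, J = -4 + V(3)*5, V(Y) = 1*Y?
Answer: 38183/1706438 ≈ 0.022376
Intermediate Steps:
V(Y) = Y
J = 11 (J = -4 + 3*5 = -4 + 15 = 11)
g(n) = 4*n (g(n) = (-1 + 5)*n = 4*n)
1/(g(J) + (-16158 - 10228)/(-42595 + 4412)) = 1/(4*11 + (-16158 - 10228)/(-42595 + 4412)) = 1/(44 - 26386/(-38183)) = 1/(44 - 26386*(-1/38183)) = 1/(44 + 26386/38183) = 1/(1706438/38183) = 38183/1706438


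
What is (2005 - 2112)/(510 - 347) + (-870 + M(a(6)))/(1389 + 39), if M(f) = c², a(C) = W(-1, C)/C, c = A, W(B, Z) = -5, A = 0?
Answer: -49101/38794 ≈ -1.2657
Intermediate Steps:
c = 0
a(C) = -5/C
M(f) = 0 (M(f) = 0² = 0)
(2005 - 2112)/(510 - 347) + (-870 + M(a(6)))/(1389 + 39) = (2005 - 2112)/(510 - 347) + (-870 + 0)/(1389 + 39) = -107/163 - 870/1428 = -107*1/163 - 870*1/1428 = -107/163 - 145/238 = -49101/38794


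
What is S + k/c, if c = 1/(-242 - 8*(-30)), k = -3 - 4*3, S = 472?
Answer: 502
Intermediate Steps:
k = -15 (k = -3 - 12 = -15)
c = -½ (c = 1/(-242 + 240) = 1/(-2) = -½ ≈ -0.50000)
S + k/c = 472 - 15/(-½) = 472 - 15*(-2) = 472 + 30 = 502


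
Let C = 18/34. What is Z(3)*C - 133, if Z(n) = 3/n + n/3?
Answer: -2243/17 ≈ -131.94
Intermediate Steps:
C = 9/17 (C = 18*(1/34) = 9/17 ≈ 0.52941)
Z(n) = 3/n + n/3 (Z(n) = 3/n + n*(1/3) = 3/n + n/3)
Z(3)*C - 133 = (3/3 + (1/3)*3)*(9/17) - 133 = (3*(1/3) + 1)*(9/17) - 133 = (1 + 1)*(9/17) - 133 = 2*(9/17) - 133 = 18/17 - 133 = -2243/17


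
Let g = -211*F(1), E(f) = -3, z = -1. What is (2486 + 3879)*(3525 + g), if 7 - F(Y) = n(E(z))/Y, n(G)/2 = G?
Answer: 4977430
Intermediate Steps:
n(G) = 2*G
F(Y) = 7 + 6/Y (F(Y) = 7 - 2*(-3)/Y = 7 - (-6)/Y = 7 + 6/Y)
g = -2743 (g = -211*(7 + 6/1) = -211*(7 + 6*1) = -211*(7 + 6) = -211*13 = -2743)
(2486 + 3879)*(3525 + g) = (2486 + 3879)*(3525 - 2743) = 6365*782 = 4977430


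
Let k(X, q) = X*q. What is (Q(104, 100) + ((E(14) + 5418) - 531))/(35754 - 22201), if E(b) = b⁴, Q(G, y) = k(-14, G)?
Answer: 41847/13553 ≈ 3.0877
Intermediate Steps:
Q(G, y) = -14*G
(Q(104, 100) + ((E(14) + 5418) - 531))/(35754 - 22201) = (-14*104 + ((14⁴ + 5418) - 531))/(35754 - 22201) = (-1456 + ((38416 + 5418) - 531))/13553 = (-1456 + (43834 - 531))*(1/13553) = (-1456 + 43303)*(1/13553) = 41847*(1/13553) = 41847/13553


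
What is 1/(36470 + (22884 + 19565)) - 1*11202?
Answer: -884050637/78919 ≈ -11202.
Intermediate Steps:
1/(36470 + (22884 + 19565)) - 1*11202 = 1/(36470 + 42449) - 11202 = 1/78919 - 11202 = -884050637/78919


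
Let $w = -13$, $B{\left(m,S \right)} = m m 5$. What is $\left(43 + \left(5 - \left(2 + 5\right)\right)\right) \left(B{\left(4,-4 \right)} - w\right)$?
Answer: $3813$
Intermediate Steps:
$B{\left(m,S \right)} = 5 m^{2}$ ($B{\left(m,S \right)} = m^{2} \cdot 5 = 5 m^{2}$)
$\left(43 + \left(5 - \left(2 + 5\right)\right)\right) \left(B{\left(4,-4 \right)} - w\right) = \left(43 + \left(5 - \left(2 + 5\right)\right)\right) \left(5 \cdot 4^{2} - -13\right) = \left(43 + \left(5 - 7\right)\right) \left(5 \cdot 16 + 13\right) = \left(43 + \left(5 - 7\right)\right) \left(80 + 13\right) = \left(43 - 2\right) 93 = 41 \cdot 93 = 3813$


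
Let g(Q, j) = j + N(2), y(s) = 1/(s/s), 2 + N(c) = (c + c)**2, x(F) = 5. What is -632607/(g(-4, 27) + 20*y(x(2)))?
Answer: -632607/61 ≈ -10371.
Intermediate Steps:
N(c) = -2 + 4*c**2 (N(c) = -2 + (c + c)**2 = -2 + (2*c)**2 = -2 + 4*c**2)
y(s) = 1 (y(s) = 1/1 = 1)
g(Q, j) = 14 + j (g(Q, j) = j + (-2 + 4*2**2) = j + (-2 + 4*4) = j + (-2 + 16) = j + 14 = 14 + j)
-632607/(g(-4, 27) + 20*y(x(2))) = -632607/((14 + 27) + 20*1) = -632607/(41 + 20) = -632607/61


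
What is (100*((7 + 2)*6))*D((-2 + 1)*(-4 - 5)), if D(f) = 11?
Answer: 59400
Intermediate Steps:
(100*((7 + 2)*6))*D((-2 + 1)*(-4 - 5)) = (100*((7 + 2)*6))*11 = (100*(9*6))*11 = (100*54)*11 = 5400*11 = 59400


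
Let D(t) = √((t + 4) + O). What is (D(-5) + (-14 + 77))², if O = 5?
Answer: 4225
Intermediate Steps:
D(t) = √(9 + t) (D(t) = √((t + 4) + 5) = √((4 + t) + 5) = √(9 + t))
(D(-5) + (-14 + 77))² = (√(9 - 5) + (-14 + 77))² = (√4 + 63)² = (2 + 63)² = 65² = 4225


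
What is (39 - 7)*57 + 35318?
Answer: 37142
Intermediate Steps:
(39 - 7)*57 + 35318 = 32*57 + 35318 = 1824 + 35318 = 37142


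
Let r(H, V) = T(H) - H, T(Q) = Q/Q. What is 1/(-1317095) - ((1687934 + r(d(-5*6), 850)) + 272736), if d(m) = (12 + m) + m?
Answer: -2582453191306/1317095 ≈ -1.9607e+6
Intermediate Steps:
d(m) = 12 + 2*m
T(Q) = 1
r(H, V) = 1 - H
1/(-1317095) - ((1687934 + r(d(-5*6), 850)) + 272736) = 1/(-1317095) - ((1687934 + (1 - (12 + 2*(-5*6)))) + 272736) = -1/1317095 - ((1687934 + (1 - (12 + 2*(-30)))) + 272736) = -1/1317095 - ((1687934 + (1 - (12 - 60))) + 272736) = -1/1317095 - ((1687934 + (1 - 1*(-48))) + 272736) = -1/1317095 - ((1687934 + (1 + 48)) + 272736) = -1/1317095 - ((1687934 + 49) + 272736) = -1/1317095 - (1687983 + 272736) = -1/1317095 - 1*1960719 = -1/1317095 - 1960719 = -2582453191306/1317095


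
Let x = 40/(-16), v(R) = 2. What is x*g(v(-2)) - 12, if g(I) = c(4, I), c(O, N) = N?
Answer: -17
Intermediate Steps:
g(I) = I
x = -5/2 (x = 40*(-1/16) = -5/2 ≈ -2.5000)
x*g(v(-2)) - 12 = -5/2*2 - 12 = -5 - 12 = -17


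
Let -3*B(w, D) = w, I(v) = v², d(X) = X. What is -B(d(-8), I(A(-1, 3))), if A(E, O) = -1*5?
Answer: -8/3 ≈ -2.6667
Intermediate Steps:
A(E, O) = -5
B(w, D) = -w/3
-B(d(-8), I(A(-1, 3))) = -(-1)*(-8)/3 = -1*8/3 = -8/3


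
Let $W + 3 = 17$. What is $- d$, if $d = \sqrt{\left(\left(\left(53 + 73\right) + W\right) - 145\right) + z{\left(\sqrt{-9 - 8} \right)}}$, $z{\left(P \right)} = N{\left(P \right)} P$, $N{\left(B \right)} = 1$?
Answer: $- \sqrt{-5 + i \sqrt{17}} \approx -0.86045 - 2.3959 i$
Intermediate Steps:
$W = 14$ ($W = -3 + 17 = 14$)
$z{\left(P \right)} = P$ ($z{\left(P \right)} = 1 P = P$)
$d = \sqrt{-5 + i \sqrt{17}}$ ($d = \sqrt{\left(\left(\left(53 + 73\right) + 14\right) - 145\right) + \sqrt{-9 - 8}} = \sqrt{\left(\left(126 + 14\right) - 145\right) + \sqrt{-17}} = \sqrt{\left(140 - 145\right) + i \sqrt{17}} = \sqrt{-5 + i \sqrt{17}} \approx 0.86045 + 2.3959 i$)
$- d = - \sqrt{-5 + i \sqrt{17}}$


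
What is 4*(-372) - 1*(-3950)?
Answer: 2462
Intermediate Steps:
4*(-372) - 1*(-3950) = -1488 + 3950 = 2462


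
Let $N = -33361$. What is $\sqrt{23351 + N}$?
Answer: $i \sqrt{10010} \approx 100.05 i$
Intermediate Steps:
$\sqrt{23351 + N} = \sqrt{23351 - 33361} = \sqrt{-10010} = i \sqrt{10010}$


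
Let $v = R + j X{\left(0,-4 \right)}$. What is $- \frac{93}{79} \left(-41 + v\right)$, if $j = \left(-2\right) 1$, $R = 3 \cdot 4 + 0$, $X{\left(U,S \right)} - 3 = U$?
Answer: $\frac{3255}{79} \approx 41.203$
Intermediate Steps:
$X{\left(U,S \right)} = 3 + U$
$R = 12$ ($R = 12 + 0 = 12$)
$j = -2$
$v = 6$ ($v = 12 - 2 \left(3 + 0\right) = 12 - 6 = 6$)
$- \frac{93}{79} \left(-41 + v\right) = - \frac{93}{79} \left(-41 + 6\right) = \left(-93\right) \frac{1}{79} \left(-35\right) = \left(- \frac{93}{79}\right) \left(-35\right) = \frac{3255}{79}$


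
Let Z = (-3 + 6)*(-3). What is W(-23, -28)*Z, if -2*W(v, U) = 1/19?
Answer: 9/38 ≈ 0.23684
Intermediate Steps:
W(v, U) = -1/38 (W(v, U) = -½/19 = -½*1/19 = -1/38)
Z = -9 (Z = 3*(-3) = -9)
W(-23, -28)*Z = -1/38*(-9) = 9/38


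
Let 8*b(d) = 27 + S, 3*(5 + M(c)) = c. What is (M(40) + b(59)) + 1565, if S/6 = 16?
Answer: 38129/24 ≈ 1588.7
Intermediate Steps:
S = 96 (S = 6*16 = 96)
M(c) = -5 + c/3
b(d) = 123/8 (b(d) = (27 + 96)/8 = (⅛)*123 = 123/8)
(M(40) + b(59)) + 1565 = ((-5 + (⅓)*40) + 123/8) + 1565 = ((-5 + 40/3) + 123/8) + 1565 = (25/3 + 123/8) + 1565 = 569/24 + 1565 = 38129/24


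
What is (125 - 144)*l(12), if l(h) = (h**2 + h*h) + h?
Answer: -5700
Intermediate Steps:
l(h) = h + 2*h**2 (l(h) = (h**2 + h**2) + h = 2*h**2 + h = h + 2*h**2)
(125 - 144)*l(12) = (125 - 144)*(12*(1 + 2*12)) = -228*(1 + 24) = -228*25 = -19*300 = -5700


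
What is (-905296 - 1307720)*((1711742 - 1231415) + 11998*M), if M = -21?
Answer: -505384250904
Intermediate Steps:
(-905296 - 1307720)*((1711742 - 1231415) + 11998*M) = (-905296 - 1307720)*((1711742 - 1231415) + 11998*(-21)) = -2213016*(480327 - 251958) = -2213016*228369 = -505384250904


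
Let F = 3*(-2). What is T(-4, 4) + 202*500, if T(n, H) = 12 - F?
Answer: 101018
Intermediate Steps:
F = -6
T(n, H) = 18 (T(n, H) = 12 - 1*(-6) = 12 + 6 = 18)
T(-4, 4) + 202*500 = 18 + 202*500 = 18 + 101000 = 101018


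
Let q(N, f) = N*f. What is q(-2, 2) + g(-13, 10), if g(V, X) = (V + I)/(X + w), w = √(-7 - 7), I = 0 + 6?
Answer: (-4*√14 + 47*I)/(√14 - 10*I) ≈ -4.614 + 0.22975*I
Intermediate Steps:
I = 6
w = I*√14 (w = √(-14) = I*√14 ≈ 3.7417*I)
g(V, X) = (6 + V)/(X + I*√14) (g(V, X) = (V + 6)/(X + I*√14) = (6 + V)/(X + I*√14))
q(-2, 2) + g(-13, 10) = -2*2 + (6 - 13)/(10 + I*√14) = -4 - 7/(10 + I*√14)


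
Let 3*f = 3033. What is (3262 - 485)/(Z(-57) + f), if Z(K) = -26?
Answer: 2777/985 ≈ 2.8193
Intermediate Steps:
f = 1011 (f = (1/3)*3033 = 1011)
(3262 - 485)/(Z(-57) + f) = (3262 - 485)/(-26 + 1011) = 2777/985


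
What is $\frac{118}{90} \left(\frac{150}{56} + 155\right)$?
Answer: $\frac{52097}{252} \approx 206.73$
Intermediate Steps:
$\frac{118}{90} \left(\frac{150}{56} + 155\right) = 118 \cdot \frac{1}{90} \left(150 \cdot \frac{1}{56} + 155\right) = \frac{59 \left(\frac{75}{28} + 155\right)}{45} = \frac{59}{45} \cdot \frac{4415}{28} = \frac{52097}{252}$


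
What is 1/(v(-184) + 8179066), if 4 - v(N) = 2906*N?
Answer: 1/8713774 ≈ 1.1476e-7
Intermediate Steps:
v(N) = 4 - 2906*N
1/(v(-184) + 8179066) = 1/((4 - 2906*(-184)) + 8179066) = 1/((4 + 534704) + 8179066) = 1/(534708 + 8179066) = 1/8713774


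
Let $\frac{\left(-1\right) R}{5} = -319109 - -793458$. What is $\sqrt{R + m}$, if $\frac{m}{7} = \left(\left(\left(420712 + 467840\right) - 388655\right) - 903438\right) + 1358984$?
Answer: $2 \sqrt{1079089} \approx 2077.6$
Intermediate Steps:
$R = -2371745$ ($R = - 5 \left(-319109 - -793458\right) = - 5 \left(-319109 + 793458\right) = \left(-5\right) 474349 = -2371745$)
$m = 6688101$ ($m = 7 \left(\left(\left(\left(420712 + 467840\right) - 388655\right) - 903438\right) + 1358984\right) = 7 \left(\left(\left(888552 - 388655\right) - 903438\right) + 1358984\right) = 7 \left(\left(499897 - 903438\right) + 1358984\right) = 7 \left(-403541 + 1358984\right) = 7 \cdot 955443 = 6688101$)
$\sqrt{R + m} = \sqrt{-2371745 + 6688101} = \sqrt{4316356} = 2 \sqrt{1079089}$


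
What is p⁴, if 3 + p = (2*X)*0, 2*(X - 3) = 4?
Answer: 81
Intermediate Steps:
X = 5 (X = 3 + (½)*4 = 3 + 2 = 5)
p = -3 (p = -3 + (2*5)*0 = -3 + 10*0 = -3 + 0 = -3)
p⁴ = (-3)⁴ = 81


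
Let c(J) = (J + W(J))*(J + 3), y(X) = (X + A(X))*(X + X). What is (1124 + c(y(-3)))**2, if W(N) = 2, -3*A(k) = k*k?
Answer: 6791236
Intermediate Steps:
A(k) = -k**2/3 (A(k) = -k*k/3 = -k**2/3)
y(X) = 2*X*(X - X**2/3) (y(X) = (X - X**2/3)*(X + X) = (X - X**2/3)*(2*X) = 2*X*(X - X**2/3))
c(J) = (2 + J)*(3 + J) (c(J) = (J + 2)*(J + 3) = (2 + J)*(3 + J))
(1124 + c(y(-3)))**2 = (1124 + (6 + ((2/3)*(-3)**2*(3 - 1*(-3)))**2 + 5*((2/3)*(-3)**2*(3 - 1*(-3)))))**2 = (1124 + (6 + ((2/3)*9*(3 + 3))**2 + 5*((2/3)*9*(3 + 3))))**2 = (1124 + (6 + ((2/3)*9*6)**2 + 5*((2/3)*9*6)))**2 = (1124 + (6 + 36**2 + 5*36))**2 = (1124 + (6 + 1296 + 180))**2 = (1124 + 1482)**2 = 2606**2 = 6791236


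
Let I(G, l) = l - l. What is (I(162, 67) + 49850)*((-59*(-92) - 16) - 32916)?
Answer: -1371074400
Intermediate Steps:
I(G, l) = 0
(I(162, 67) + 49850)*((-59*(-92) - 16) - 32916) = (0 + 49850)*((-59*(-92) - 16) - 32916) = 49850*((5428 - 16) - 32916) = 49850*(5412 - 32916) = 49850*(-27504) = -1371074400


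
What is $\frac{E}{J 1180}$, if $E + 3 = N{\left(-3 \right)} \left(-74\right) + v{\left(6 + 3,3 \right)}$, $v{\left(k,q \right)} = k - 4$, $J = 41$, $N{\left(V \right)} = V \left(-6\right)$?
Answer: $- \frac{133}{4838} \approx -0.027491$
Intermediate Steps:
$N{\left(V \right)} = - 6 V$
$v{\left(k,q \right)} = -4 + k$ ($v{\left(k,q \right)} = k - 4 = -4 + k$)
$E = -1330$ ($E = -3 + \left(\left(-6\right) \left(-3\right) \left(-74\right) + \left(-4 + \left(6 + 3\right)\right)\right) = -3 + \left(18 \left(-74\right) + \left(-4 + 9\right)\right) = -3 + \left(-1332 + 5\right) = -3 - 1327 = -1330$)
$\frac{E}{J 1180} = - \frac{1330}{41 \cdot 1180} = - \frac{1330}{48380} = \left(-1330\right) \frac{1}{48380} = - \frac{133}{4838}$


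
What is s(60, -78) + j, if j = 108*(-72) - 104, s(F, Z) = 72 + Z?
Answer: -7886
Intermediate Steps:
j = -7880 (j = -7776 - 104 = -7880)
s(60, -78) + j = (72 - 78) - 7880 = -6 - 7880 = -7886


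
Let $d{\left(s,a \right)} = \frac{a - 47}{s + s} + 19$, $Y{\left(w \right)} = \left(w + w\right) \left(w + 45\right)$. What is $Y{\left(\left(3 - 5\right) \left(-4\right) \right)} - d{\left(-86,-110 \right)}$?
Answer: $\frac{142431}{172} \approx 828.09$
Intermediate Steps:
$Y{\left(w \right)} = 2 w \left(45 + w\right)$
$d{\left(s,a \right)} = 19 + \frac{-47 + a}{2 s}$ ($d{\left(s,a \right)} = \frac{-47 + a}{2 s} + 19 = 19 + \frac{-47 + a}{2 s}$)
$Y{\left(\left(3 - 5\right) \left(-4\right) \right)} - d{\left(-86,-110 \right)} = 2 \left(3 - 5\right) \left(-4\right) \left(45 + \left(3 - 5\right) \left(-4\right)\right) - \frac{-47 - 110 + 38 \left(-86\right)}{2 \left(-86\right)} = 2 \left(\left(-2\right) \left(-4\right)\right) \left(45 - -8\right) - \frac{1}{2} \left(- \frac{1}{86}\right) \left(-47 - 110 - 3268\right) = 2 \cdot 8 \left(45 + 8\right) - \frac{1}{2} \left(- \frac{1}{86}\right) \left(-3425\right) = 2 \cdot 8 \cdot 53 - \frac{3425}{172} = 848 - \frac{3425}{172} = \frac{142431}{172}$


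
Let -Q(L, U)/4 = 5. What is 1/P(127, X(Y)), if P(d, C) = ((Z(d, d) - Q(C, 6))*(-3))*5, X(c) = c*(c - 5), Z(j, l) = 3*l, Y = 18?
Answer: -1/6015 ≈ -0.00016625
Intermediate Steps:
Q(L, U) = -20 (Q(L, U) = -4*5 = -20)
X(c) = c*(-5 + c)
P(d, C) = -300 - 45*d (P(d, C) = ((3*d - 1*(-20))*(-3))*5 = ((3*d + 20)*(-3))*5 = ((20 + 3*d)*(-3))*5 = (-60 - 9*d)*5 = -300 - 45*d)
1/P(127, X(Y)) = 1/(-300 - 45*127) = 1/(-300 - 5715) = 1/(-6015) = -1/6015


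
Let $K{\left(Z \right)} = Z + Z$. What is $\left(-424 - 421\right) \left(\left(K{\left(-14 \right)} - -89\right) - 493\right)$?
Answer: $365040$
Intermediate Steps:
$K{\left(Z \right)} = 2 Z$
$\left(-424 - 421\right) \left(\left(K{\left(-14 \right)} - -89\right) - 493\right) = \left(-424 - 421\right) \left(\left(2 \left(-14\right) - -89\right) - 493\right) = - 845 \left(\left(-28 + 89\right) - 493\right) = - 845 \left(61 - 493\right) = \left(-845\right) \left(-432\right) = 365040$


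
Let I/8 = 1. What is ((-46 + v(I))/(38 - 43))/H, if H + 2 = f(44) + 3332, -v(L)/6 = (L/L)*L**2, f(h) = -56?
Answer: 43/1637 ≈ 0.026268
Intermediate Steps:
I = 8 (I = 8*1 = 8)
v(L) = -6*L**2 (v(L) = -6*L/L*L**2 = -6*L**2)
H = 3274 (H = -2 + (-56 + 3332) = -2 + 3276 = 3274)
((-46 + v(I))/(38 - 43))/H = ((-46 - 6*8**2)/(38 - 43))/3274 = ((-46 - 6*64)/(-5))*(1/3274) = ((-46 - 384)*(-1/5))*(1/3274) = -430*(-1/5)*(1/3274) = 86*(1/3274) = 43/1637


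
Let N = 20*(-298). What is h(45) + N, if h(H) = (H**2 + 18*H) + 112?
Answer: -3013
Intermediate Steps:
h(H) = 112 + H**2 + 18*H
N = -5960
h(45) + N = (112 + 45**2 + 18*45) - 5960 = (112 + 2025 + 810) - 5960 = 2947 - 5960 = -3013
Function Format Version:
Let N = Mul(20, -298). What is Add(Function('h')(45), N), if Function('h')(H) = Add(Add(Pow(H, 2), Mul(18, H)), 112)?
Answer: -3013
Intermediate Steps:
Function('h')(H) = Add(112, Pow(H, 2), Mul(18, H))
N = -5960
Add(Function('h')(45), N) = Add(Add(112, Pow(45, 2), Mul(18, 45)), -5960) = Add(Add(112, 2025, 810), -5960) = Add(2947, -5960) = -3013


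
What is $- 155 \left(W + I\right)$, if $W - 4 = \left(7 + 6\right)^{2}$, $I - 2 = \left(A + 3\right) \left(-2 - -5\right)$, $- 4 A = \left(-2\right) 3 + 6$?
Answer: $-28520$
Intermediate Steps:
$A = 0$ ($A = - \frac{\left(-2\right) 3 + 6}{4} = - \frac{-6 + 6}{4} = \left(- \frac{1}{4}\right) 0 = 0$)
$I = 11$ ($I = 2 + \left(0 + 3\right) \left(-2 - -5\right) = 2 + 3 \left(-2 + 5\right) = 2 + 3 \cdot 3 = 2 + 9 = 11$)
$W = 173$ ($W = 4 + \left(7 + 6\right)^{2} = 4 + 13^{2} = 4 + 169 = 173$)
$- 155 \left(W + I\right) = - 155 \left(173 + 11\right) = \left(-155\right) 184 = -28520$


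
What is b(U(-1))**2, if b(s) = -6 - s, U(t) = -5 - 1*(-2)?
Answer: 9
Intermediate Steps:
U(t) = -3 (U(t) = -5 + 2 = -3)
b(U(-1))**2 = (-6 - 1*(-3))**2 = (-6 + 3)**2 = (-3)**2 = 9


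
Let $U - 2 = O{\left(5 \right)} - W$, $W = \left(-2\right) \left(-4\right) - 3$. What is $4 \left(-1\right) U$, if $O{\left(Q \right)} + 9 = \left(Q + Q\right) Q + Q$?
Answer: $-172$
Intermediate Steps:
$W = 5$ ($W = 8 - 3 = 5$)
$O{\left(Q \right)} = -9 + Q + 2 Q^{2}$ ($O{\left(Q \right)} = -9 + \left(\left(Q + Q\right) Q + Q\right) = -9 + \left(2 Q Q + Q\right) = -9 + \left(2 Q^{2} + Q\right) = -9 + \left(Q + 2 Q^{2}\right) = -9 + Q + 2 Q^{2}$)
$U = 43$ ($U = 2 + \left(\left(-9 + 5 + 2 \cdot 5^{2}\right) - 5\right) = 2 + \left(\left(-9 + 5 + 2 \cdot 25\right) - 5\right) = 2 + \left(\left(-9 + 5 + 50\right) - 5\right) = 2 + \left(46 - 5\right) = 2 + 41 = 43$)
$4 \left(-1\right) U = 4 \left(-1\right) 43 = \left(-4\right) 43 = -172$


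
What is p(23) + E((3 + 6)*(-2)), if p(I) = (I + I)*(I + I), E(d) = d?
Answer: 2098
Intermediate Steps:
p(I) = 4*I² (p(I) = (2*I)*(2*I) = 4*I²)
p(23) + E((3 + 6)*(-2)) = 4*23² + (3 + 6)*(-2) = 4*529 + 9*(-2) = 2116 - 18 = 2098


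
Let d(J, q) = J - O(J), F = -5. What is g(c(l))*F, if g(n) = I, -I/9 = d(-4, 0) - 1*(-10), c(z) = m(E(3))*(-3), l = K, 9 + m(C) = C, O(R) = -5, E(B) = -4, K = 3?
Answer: 495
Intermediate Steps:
m(C) = -9 + C
l = 3
d(J, q) = 5 + J (d(J, q) = J - 1*(-5) = J + 5 = 5 + J)
c(z) = 39 (c(z) = (-9 - 4)*(-3) = -13*(-3) = 39)
I = -99 (I = -9*((5 - 4) - 1*(-10)) = -9*(1 + 10) = -9*11 = -99)
g(n) = -99
g(c(l))*F = -99*(-5) = 495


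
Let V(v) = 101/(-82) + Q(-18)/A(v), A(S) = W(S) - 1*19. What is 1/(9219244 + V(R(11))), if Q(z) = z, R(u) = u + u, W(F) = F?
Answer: 82/755977415 ≈ 1.0847e-7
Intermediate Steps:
R(u) = 2*u
A(S) = -19 + S (A(S) = S - 1*19 = S - 19 = -19 + S)
V(v) = -101/82 - 18/(-19 + v) (V(v) = 101/(-82) - 18/(-19 + v) = 101*(-1/82) - 18/(-19 + v) = -101/82 - 18/(-19 + v))
1/(9219244 + V(R(11))) = 1/(9219244 + (443 - 202*11)/(82*(-19 + 2*11))) = 1/(9219244 + (443 - 101*22)/(82*(-19 + 22))) = 1/(9219244 + (1/82)*(443 - 2222)/3) = 1/(9219244 + (1/82)*(⅓)*(-1779)) = 1/(9219244 - 593/82) = 1/(755977415/82) = 82/755977415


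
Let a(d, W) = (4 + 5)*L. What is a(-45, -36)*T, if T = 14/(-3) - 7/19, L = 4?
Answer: -3444/19 ≈ -181.26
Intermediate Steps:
T = -287/57 (T = 14*(-1/3) - 7*1/19 = -14/3 - 7/19 = -287/57 ≈ -5.0351)
a(d, W) = 36 (a(d, W) = (4 + 5)*4 = 9*4 = 36)
a(-45, -36)*T = 36*(-287/57) = -3444/19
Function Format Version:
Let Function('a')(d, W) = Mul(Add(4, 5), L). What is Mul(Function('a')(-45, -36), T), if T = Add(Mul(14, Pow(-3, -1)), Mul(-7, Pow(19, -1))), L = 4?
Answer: Rational(-3444, 19) ≈ -181.26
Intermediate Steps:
T = Rational(-287, 57) (T = Add(Mul(14, Rational(-1, 3)), Mul(-7, Rational(1, 19))) = Add(Rational(-14, 3), Rational(-7, 19)) = Rational(-287, 57) ≈ -5.0351)
Function('a')(d, W) = 36 (Function('a')(d, W) = Mul(Add(4, 5), 4) = Mul(9, 4) = 36)
Mul(Function('a')(-45, -36), T) = Mul(36, Rational(-287, 57)) = Rational(-3444, 19)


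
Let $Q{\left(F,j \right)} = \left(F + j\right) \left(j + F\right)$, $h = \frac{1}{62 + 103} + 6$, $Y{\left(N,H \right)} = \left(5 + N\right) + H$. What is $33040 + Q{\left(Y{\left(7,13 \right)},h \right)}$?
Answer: $\frac{925687456}{27225} \approx 34001.0$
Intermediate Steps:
$Y{\left(N,H \right)} = 5 + H + N$
$h = \frac{991}{165}$ ($h = \frac{1}{165} + 6 = \frac{991}{165} \approx 6.0061$)
$Q{\left(F,j \right)} = \left(F + j\right)^{2}$ ($Q{\left(F,j \right)} = \left(F + j\right) \left(F + j\right) = \left(F + j\right)^{2}$)
$33040 + Q{\left(Y{\left(7,13 \right)},h \right)} = 33040 + \left(\left(5 + 13 + 7\right) + \frac{991}{165}\right)^{2} = 33040 + \left(25 + \frac{991}{165}\right)^{2} = 33040 + \left(\frac{5116}{165}\right)^{2} = 33040 + \frac{26173456}{27225} = \frac{925687456}{27225}$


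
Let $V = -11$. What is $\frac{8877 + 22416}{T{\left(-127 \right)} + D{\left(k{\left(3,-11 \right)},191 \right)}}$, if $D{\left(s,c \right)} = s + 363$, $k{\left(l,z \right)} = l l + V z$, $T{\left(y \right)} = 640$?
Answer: $\frac{31293}{1133} \approx 27.62$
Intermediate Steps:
$k{\left(l,z \right)} = l^{2} - 11 z$ ($k{\left(l,z \right)} = l l - 11 z = l^{2} - 11 z$)
$D{\left(s,c \right)} = 363 + s$
$\frac{8877 + 22416}{T{\left(-127 \right)} + D{\left(k{\left(3,-11 \right)},191 \right)}} = \frac{8877 + 22416}{640 + \left(363 + \left(3^{2} - -121\right)\right)} = \frac{31293}{640 + \left(363 + \left(9 + 121\right)\right)} = \frac{31293}{640 + \left(363 + 130\right)} = \frac{31293}{640 + 493} = \frac{31293}{1133}$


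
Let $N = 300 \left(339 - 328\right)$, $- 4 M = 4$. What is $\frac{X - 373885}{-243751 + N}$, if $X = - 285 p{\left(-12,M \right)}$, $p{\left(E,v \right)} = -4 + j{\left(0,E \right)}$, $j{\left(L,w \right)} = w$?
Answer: $\frac{369325}{240451} \approx 1.536$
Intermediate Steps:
$M = -1$ ($M = \left(- \frac{1}{4}\right) 4 = -1$)
$N = 3300$ ($N = 300 \cdot 11 = 3300$)
$p{\left(E,v \right)} = -4 + E$
$X = 4560$ ($X = - 285 \left(-4 - 12\right) = \left(-285\right) \left(-16\right) = 4560$)
$\frac{X - 373885}{-243751 + N} = \frac{4560 - 373885}{-243751 + 3300} = - \frac{369325}{-240451} = \left(-369325\right) \left(- \frac{1}{240451}\right) = \frac{369325}{240451}$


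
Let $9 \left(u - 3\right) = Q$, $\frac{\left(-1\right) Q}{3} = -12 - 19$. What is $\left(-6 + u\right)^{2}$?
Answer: $\frac{484}{9} \approx 53.778$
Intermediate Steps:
$Q = 93$ ($Q = - 3 \left(-12 - 19\right) = \left(-3\right) \left(-31\right) = 93$)
$u = \frac{40}{3}$ ($u = 3 + \frac{1}{9} \cdot 93 = 3 + \frac{31}{3} = \frac{40}{3} \approx 13.333$)
$\left(-6 + u\right)^{2} = \left(-6 + \frac{40}{3}\right)^{2} = \left(\frac{22}{3}\right)^{2} = \frac{484}{9}$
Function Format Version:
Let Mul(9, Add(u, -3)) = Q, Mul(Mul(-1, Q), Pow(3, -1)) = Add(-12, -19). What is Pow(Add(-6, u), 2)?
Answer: Rational(484, 9) ≈ 53.778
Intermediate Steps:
Q = 93 (Q = Mul(-3, Add(-12, -19)) = Mul(-3, -31) = 93)
u = Rational(40, 3) (u = Add(3, Mul(Rational(1, 9), 93)) = Add(3, Rational(31, 3)) = Rational(40, 3) ≈ 13.333)
Pow(Add(-6, u), 2) = Pow(Add(-6, Rational(40, 3)), 2) = Pow(Rational(22, 3), 2) = Rational(484, 9)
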